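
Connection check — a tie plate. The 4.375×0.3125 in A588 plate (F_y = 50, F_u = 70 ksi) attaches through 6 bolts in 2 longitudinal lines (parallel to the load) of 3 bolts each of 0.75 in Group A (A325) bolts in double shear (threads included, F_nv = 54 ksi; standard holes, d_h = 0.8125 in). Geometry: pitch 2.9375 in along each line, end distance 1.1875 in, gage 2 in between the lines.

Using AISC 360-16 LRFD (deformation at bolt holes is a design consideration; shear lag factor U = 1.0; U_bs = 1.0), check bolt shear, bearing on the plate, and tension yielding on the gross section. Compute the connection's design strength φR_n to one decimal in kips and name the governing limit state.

61.5 kips (gross-section yield governs)

Bolt shear: A_b = π(0.75)²/4 = 0.44179 in². φR_n = 0.75 × 54 × 0.44179 × 6 × 2 = 214.7 kips.
Bearing (0.3125 in plate, F_u = 70 ksi): end bolts L_c = 1.1875 − 0.8125/2 = 0.78125, R_n = min(1.2×0.78125×0.3125×70, 2.4×0.75×0.3125×70) = 20.508 kips/bolt; interior L_c = 2.9375 − 0.8125 = 2.125, R_n = 39.375 kips/bolt. φR_n = 0.75 × (2×20.508 + 4×39.375) = 148.9 kips.
Tension yield (gross): A_g = 4.375×0.3125 = 1.3672 in². φR_n = 0.90 × 50 × 1.3672 = 61.5 kips.
Governing: min(214.7, 148.9, 61.5) = 61.5 kips → gross-section yield.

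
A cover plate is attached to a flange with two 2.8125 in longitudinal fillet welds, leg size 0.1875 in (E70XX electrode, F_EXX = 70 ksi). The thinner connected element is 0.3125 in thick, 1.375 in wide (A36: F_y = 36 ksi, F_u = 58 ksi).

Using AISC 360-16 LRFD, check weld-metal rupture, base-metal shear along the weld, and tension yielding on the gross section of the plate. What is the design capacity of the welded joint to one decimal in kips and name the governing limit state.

Weld metal: throat = 0.707×0.1875 = 0.13256 in, L = 2×2.8125 = 5.625 in. φR_n = 0.75 × 0.6 × 70 × 0.13256 × 5.625 = 23.5 kips.
Base metal shear (0.3125 in plate): yield φR_n = 1.0×0.6×36×0.3125×5.625 = 38.0 kips; rupture φR_n = 0.75×0.6×58×0.3125×5.625 = 45.9 kips; take 38.0 kips (yield).
Tension yield (gross): A_g = 1.375×0.3125 = 0.42969 in². φR_n = 0.90 × 36 × 0.42969 = 13.9 kips.
Governing: min(23.5, 38.0, 13.9) = 13.9 kips → gross-section yield.

13.9 kips (gross-section yield governs)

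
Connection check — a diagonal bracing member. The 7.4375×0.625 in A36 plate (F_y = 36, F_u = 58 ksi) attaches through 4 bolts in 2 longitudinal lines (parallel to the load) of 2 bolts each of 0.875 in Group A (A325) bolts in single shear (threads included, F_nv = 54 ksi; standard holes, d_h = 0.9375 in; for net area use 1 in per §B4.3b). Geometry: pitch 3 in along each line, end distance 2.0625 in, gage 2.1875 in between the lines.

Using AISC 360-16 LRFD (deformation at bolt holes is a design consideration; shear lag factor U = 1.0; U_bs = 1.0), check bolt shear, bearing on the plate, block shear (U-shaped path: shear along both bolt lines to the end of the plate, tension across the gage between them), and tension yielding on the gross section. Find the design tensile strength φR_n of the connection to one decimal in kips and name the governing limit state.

Bolt shear: A_b = π(0.875)²/4 = 0.60132 in². φR_n = 0.75 × 54 × 0.60132 × 4 × 1 = 97.4 kips.
Bearing (0.625 in plate, F_u = 58 ksi): end bolts L_c = 2.0625 − 0.9375/2 = 1.59375, R_n = min(1.2×1.59375×0.625×58, 2.4×0.875×0.625×58) = 69.328 kips/bolt; interior L_c = 3 − 0.9375 = 2.0625, R_n = 76.125 kips/bolt. φR_n = 0.75 × (2×69.328 + 2×76.125) = 218.2 kips.
Block shear: shear path 2×[2.0625+1×3] = 2×5.0625 in, A_gv = 6.3281, A_nv = 2×(5.0625 − 1.5×1)×0.625 = 4.4531 in²; tension across gage: (2.1875 − 1×1)×0.625 = 0.74219 in². R_n = min(0.6×58×4.4531, 0.6×36×6.3281) + 1.0×58×0.74219 = min(154.97, 136.69) + 43.047 = 179.74 kips. φR_n = 0.75 × 179.74 = 134.8 kips.
Tension yield (gross): A_g = 7.4375×0.625 = 4.6484 in². φR_n = 0.90 × 36 × 4.6484 = 150.6 kips.
Governing: min(97.4, 218.2, 134.8, 150.6) = 97.4 kips → bolt shear.

97.4 kips (bolt shear governs)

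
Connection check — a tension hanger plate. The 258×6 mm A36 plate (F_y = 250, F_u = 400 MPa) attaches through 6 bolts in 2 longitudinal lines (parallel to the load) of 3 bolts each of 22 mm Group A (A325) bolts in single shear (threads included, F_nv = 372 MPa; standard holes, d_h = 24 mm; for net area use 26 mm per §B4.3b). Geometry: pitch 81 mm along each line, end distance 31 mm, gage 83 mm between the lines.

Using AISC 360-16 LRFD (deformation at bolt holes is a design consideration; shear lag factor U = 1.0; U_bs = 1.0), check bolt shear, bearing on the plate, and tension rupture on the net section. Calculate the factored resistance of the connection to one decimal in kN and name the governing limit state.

Bolt shear: A_b = π(22)²/4 = 380.13 mm². φR_n = 0.75 × 372 × 380.13 × 6 × 1 = 636.3 kN.
Bearing (6 mm plate, F_u = 400 MPa): end bolts L_c = 31 − 24/2 = 19, R_n = min(1.2×19×6×400, 2.4×22×6×400) = 54.72 kN/bolt; interior L_c = 81 − 24 = 57, R_n = 126.72 kN/bolt. φR_n = 0.75 × (2×54.72 + 4×126.72) = 462.2 kN.
Tension rupture (net): A_n = (258 − 2×26)×6 = 1236 mm² (U = 1.0, A_e = A_n). φR_n = 0.75 × 400 × 1236 = 370.8 kN.
Governing: min(636.3, 462.2, 370.8) = 370.8 kN → net-section rupture.

370.8 kN (net-section rupture governs)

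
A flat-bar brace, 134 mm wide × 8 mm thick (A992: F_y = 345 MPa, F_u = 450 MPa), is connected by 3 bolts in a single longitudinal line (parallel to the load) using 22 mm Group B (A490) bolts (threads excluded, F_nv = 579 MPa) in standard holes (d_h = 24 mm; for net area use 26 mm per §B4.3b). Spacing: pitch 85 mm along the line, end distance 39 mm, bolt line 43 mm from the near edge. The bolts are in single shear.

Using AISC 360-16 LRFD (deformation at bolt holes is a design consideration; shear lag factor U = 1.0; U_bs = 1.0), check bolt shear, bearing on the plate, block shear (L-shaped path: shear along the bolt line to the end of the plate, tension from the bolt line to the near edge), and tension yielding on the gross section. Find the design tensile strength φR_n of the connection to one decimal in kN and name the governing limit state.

Bolt shear: A_b = π(22)²/4 = 380.13 mm². φR_n = 0.75 × 579 × 380.13 × 3 × 1 = 495.2 kN.
Bearing (8 mm plate, F_u = 450 MPa): end bolts L_c = 39 − 24/2 = 27, R_n = min(1.2×27×8×450, 2.4×22×8×450) = 116.64 kN/bolt; interior L_c = 85 − 24 = 61, R_n = 190.08 kN/bolt. φR_n = 0.75 × (1×116.64 + 2×190.08) = 372.6 kN.
Block shear: shear path 1×[39+2×85] = 1×209 mm, A_gv = 1672, A_nv = 1×(209 − 2.5×26)×8 = 1152 mm²; tension to near edge: (43 − 0.5×26)×8 = 240 mm². R_n = min(0.6×450×1152, 0.6×345×1672) + 1.0×450×240 = min(311.04, 346.1) + 108 = 419.04 kN. φR_n = 0.75 × 419.04 = 314.3 kN.
Tension yield (gross): A_g = 134×8 = 1072 mm². φR_n = 0.90 × 345 × 1072 = 332.9 kN.
Governing: min(495.2, 372.6, 314.3, 332.9) = 314.3 kN → block shear.

314.3 kN (block shear governs)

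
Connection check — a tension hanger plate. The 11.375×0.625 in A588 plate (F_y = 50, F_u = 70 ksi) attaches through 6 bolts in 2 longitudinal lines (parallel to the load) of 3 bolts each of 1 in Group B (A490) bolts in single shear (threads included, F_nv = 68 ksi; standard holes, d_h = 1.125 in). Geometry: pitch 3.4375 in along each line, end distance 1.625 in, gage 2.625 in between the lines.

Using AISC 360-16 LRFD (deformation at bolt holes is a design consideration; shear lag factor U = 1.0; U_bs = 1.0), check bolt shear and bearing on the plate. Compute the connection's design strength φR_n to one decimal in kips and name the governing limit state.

Bolt shear: A_b = π(1)²/4 = 0.7854 in². φR_n = 0.75 × 68 × 0.7854 × 6 × 1 = 240.3 kips.
Bearing (0.625 in plate, F_u = 70 ksi): end bolts L_c = 1.625 − 1.125/2 = 1.0625, R_n = min(1.2×1.0625×0.625×70, 2.4×1×0.625×70) = 55.781 kips/bolt; interior L_c = 3.4375 − 1.125 = 2.3125, R_n = 105 kips/bolt. φR_n = 0.75 × (2×55.781 + 4×105) = 398.7 kips.
Governing: min(240.3, 398.7) = 240.3 kips → bolt shear.

240.3 kips (bolt shear governs)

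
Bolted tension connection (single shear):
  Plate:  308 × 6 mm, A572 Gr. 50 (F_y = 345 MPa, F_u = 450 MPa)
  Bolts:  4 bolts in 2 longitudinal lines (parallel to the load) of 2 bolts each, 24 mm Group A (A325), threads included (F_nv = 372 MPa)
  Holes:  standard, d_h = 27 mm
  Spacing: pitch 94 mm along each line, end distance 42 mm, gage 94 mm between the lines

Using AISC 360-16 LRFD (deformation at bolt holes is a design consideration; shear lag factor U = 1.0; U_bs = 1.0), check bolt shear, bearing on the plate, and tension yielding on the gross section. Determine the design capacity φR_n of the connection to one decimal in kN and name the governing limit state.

371.8 kN (bearing governs)

Bolt shear: A_b = π(24)²/4 = 452.39 mm². φR_n = 0.75 × 372 × 452.39 × 4 × 1 = 504.9 kN.
Bearing (6 mm plate, F_u = 450 MPa): end bolts L_c = 42 − 27/2 = 28.5, R_n = min(1.2×28.5×6×450, 2.4×24×6×450) = 92.34 kN/bolt; interior L_c = 94 − 27 = 67, R_n = 155.52 kN/bolt. φR_n = 0.75 × (2×92.34 + 2×155.52) = 371.8 kN.
Tension yield (gross): A_g = 308×6 = 1848 mm². φR_n = 0.90 × 345 × 1848 = 573.8 kN.
Governing: min(504.9, 371.8, 573.8) = 371.8 kN → bearing.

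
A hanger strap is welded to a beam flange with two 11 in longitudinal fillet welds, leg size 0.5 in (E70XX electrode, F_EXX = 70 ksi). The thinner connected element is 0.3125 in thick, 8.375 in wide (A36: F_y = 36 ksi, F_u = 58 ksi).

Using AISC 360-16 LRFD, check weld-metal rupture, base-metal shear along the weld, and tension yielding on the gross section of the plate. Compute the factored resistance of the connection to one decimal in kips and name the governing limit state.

84.8 kips (gross-section yield governs)

Weld metal: throat = 0.707×0.5 = 0.3535 in, L = 2×11 = 22 in. φR_n = 0.75 × 0.6 × 70 × 0.3535 × 22 = 245.0 kips.
Base metal shear (0.3125 in plate): yield φR_n = 1.0×0.6×36×0.3125×22 = 148.5 kips; rupture φR_n = 0.75×0.6×58×0.3125×22 = 179.4 kips; take 148.5 kips (yield).
Tension yield (gross): A_g = 8.375×0.3125 = 2.6172 in². φR_n = 0.90 × 36 × 2.6172 = 84.8 kips.
Governing: min(245.0, 148.5, 84.8) = 84.8 kips → gross-section yield.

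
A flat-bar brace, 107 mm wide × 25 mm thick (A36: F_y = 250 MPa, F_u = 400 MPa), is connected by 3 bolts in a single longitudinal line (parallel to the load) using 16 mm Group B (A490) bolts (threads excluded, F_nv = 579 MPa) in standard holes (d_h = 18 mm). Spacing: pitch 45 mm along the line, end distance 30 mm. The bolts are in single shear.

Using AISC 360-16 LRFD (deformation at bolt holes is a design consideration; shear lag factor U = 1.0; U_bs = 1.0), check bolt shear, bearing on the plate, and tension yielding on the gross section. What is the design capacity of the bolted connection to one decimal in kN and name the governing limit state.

Bolt shear: A_b = π(16)²/4 = 201.06 mm². φR_n = 0.75 × 579 × 201.06 × 3 × 1 = 261.9 kN.
Bearing (25 mm plate, F_u = 400 MPa): end bolts L_c = 30 − 18/2 = 21, R_n = min(1.2×21×25×400, 2.4×16×25×400) = 252 kN/bolt; interior L_c = 45 − 18 = 27, R_n = 324 kN/bolt. φR_n = 0.75 × (1×252 + 2×324) = 675.0 kN.
Tension yield (gross): A_g = 107×25 = 2675 mm². φR_n = 0.90 × 250 × 2675 = 601.9 kN.
Governing: min(261.9, 675.0, 601.9) = 261.9 kN → bolt shear.

261.9 kN (bolt shear governs)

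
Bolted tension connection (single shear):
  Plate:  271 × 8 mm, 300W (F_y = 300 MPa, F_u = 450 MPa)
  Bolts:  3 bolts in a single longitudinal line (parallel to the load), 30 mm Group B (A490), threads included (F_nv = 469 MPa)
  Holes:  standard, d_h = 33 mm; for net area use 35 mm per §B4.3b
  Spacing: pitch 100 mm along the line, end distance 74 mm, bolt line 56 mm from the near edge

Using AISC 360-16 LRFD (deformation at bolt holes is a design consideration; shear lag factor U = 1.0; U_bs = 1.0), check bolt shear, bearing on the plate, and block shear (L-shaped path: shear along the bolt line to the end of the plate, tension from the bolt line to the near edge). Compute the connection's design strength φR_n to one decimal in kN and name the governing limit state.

399.9 kN (block shear governs)

Bolt shear: A_b = π(30)²/4 = 706.86 mm². φR_n = 0.75 × 469 × 706.86 × 3 × 1 = 745.9 kN.
Bearing (8 mm plate, F_u = 450 MPa): end bolts L_c = 74 − 33/2 = 57.5, R_n = min(1.2×57.5×8×450, 2.4×30×8×450) = 248.4 kN/bolt; interior L_c = 100 − 33 = 67, R_n = 259.2 kN/bolt. φR_n = 0.75 × (1×248.4 + 2×259.2) = 575.1 kN.
Block shear: shear path 1×[74+2×100] = 1×274 mm, A_gv = 2192, A_nv = 1×(274 − 2.5×35)×8 = 1492 mm²; tension to near edge: (56 − 0.5×35)×8 = 308 mm². R_n = min(0.6×450×1492, 0.6×300×2192) + 1.0×450×308 = min(402.84, 394.56) + 138.6 = 533.16 kN. φR_n = 0.75 × 533.16 = 399.9 kN.
Governing: min(745.9, 575.1, 399.9) = 399.9 kN → block shear.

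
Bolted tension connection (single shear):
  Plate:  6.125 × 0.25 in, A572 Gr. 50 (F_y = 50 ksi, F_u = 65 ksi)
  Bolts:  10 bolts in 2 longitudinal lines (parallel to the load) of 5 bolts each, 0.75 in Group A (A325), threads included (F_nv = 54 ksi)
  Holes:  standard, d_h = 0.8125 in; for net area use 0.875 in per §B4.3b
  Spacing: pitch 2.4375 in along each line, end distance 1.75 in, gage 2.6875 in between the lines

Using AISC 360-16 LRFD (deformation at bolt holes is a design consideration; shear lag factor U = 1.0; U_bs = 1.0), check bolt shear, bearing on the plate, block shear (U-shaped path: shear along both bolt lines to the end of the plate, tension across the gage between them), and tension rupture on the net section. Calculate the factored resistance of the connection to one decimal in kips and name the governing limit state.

Bolt shear: A_b = π(0.75)²/4 = 0.44179 in². φR_n = 0.75 × 54 × 0.44179 × 10 × 1 = 178.9 kips.
Bearing (0.25 in plate, F_u = 65 ksi): end bolts L_c = 1.75 − 0.8125/2 = 1.34375, R_n = min(1.2×1.34375×0.25×65, 2.4×0.75×0.25×65) = 26.203 kips/bolt; interior L_c = 2.4375 − 0.8125 = 1.625, R_n = 29.25 kips/bolt. φR_n = 0.75 × (2×26.203 + 8×29.25) = 214.8 kips.
Block shear: shear path 2×[1.75+4×2.4375] = 2×11.5 in, A_gv = 5.75, A_nv = 2×(11.5 − 4.5×0.875)×0.25 = 3.7813 in²; tension across gage: (2.6875 − 1×0.875)×0.25 = 0.45313 in². R_n = min(0.6×65×3.7813, 0.6×50×5.75) + 1.0×65×0.45313 = min(147.47, 172.5) + 29.453 = 176.92 kips. φR_n = 0.75 × 176.92 = 132.7 kips.
Tension rupture (net): A_n = (6.125 − 2×0.875)×0.25 = 1.0938 in² (U = 1.0, A_e = A_n). φR_n = 0.75 × 65 × 1.0938 = 53.3 kips.
Governing: min(178.9, 214.8, 132.7, 53.3) = 53.3 kips → net-section rupture.

53.3 kips (net-section rupture governs)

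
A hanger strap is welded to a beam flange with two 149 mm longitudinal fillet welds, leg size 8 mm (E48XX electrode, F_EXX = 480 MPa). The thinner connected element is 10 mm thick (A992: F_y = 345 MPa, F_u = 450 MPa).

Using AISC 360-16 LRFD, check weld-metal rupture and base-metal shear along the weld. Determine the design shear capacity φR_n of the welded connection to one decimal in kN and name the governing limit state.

364.1 kN (weld metal governs)

Weld metal: throat = 0.707×8 = 5.656 mm, L = 2×149 = 298 mm. φR_n = 0.75 × 0.6 × 480 × 5.656 × 298 = 364.1 kN.
Base metal shear (10 mm plate): yield φR_n = 1.0×0.6×345×10×298 = 616.9 kN; rupture φR_n = 0.75×0.6×450×10×298 = 603.5 kN; take 603.5 kN (rupture).
Governing: min(364.1, 603.5) = 364.1 kN → weld metal.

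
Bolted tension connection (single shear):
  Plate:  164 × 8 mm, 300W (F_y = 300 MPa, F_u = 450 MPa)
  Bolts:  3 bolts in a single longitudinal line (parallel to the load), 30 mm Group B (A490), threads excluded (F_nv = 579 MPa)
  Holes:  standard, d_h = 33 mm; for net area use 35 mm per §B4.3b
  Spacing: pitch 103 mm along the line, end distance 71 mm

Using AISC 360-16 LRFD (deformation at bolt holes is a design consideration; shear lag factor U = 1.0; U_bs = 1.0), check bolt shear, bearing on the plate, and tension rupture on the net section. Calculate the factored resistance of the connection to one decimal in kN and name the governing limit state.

348.3 kN (net-section rupture governs)

Bolt shear: A_b = π(30)²/4 = 706.86 mm². φR_n = 0.75 × 579 × 706.86 × 3 × 1 = 920.9 kN.
Bearing (8 mm plate, F_u = 450 MPa): end bolts L_c = 71 − 33/2 = 54.5, R_n = min(1.2×54.5×8×450, 2.4×30×8×450) = 235.44 kN/bolt; interior L_c = 103 − 33 = 70, R_n = 259.2 kN/bolt. φR_n = 0.75 × (1×235.44 + 2×259.2) = 565.4 kN.
Tension rupture (net): A_n = (164 − 1×35)×8 = 1032 mm² (U = 1.0, A_e = A_n). φR_n = 0.75 × 450 × 1032 = 348.3 kN.
Governing: min(920.9, 565.4, 348.3) = 348.3 kN → net-section rupture.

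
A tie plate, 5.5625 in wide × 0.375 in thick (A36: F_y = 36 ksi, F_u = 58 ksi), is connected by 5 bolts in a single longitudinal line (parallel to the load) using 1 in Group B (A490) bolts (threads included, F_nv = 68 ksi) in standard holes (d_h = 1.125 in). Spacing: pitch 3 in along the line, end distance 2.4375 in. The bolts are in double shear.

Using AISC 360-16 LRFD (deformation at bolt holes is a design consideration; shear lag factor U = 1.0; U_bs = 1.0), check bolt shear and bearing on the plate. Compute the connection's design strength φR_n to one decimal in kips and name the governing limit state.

Bolt shear: A_b = π(1)²/4 = 0.7854 in². φR_n = 0.75 × 68 × 0.7854 × 5 × 2 = 400.6 kips.
Bearing (0.375 in plate, F_u = 58 ksi): end bolts L_c = 2.4375 − 1.125/2 = 1.875, R_n = min(1.2×1.875×0.375×58, 2.4×1×0.375×58) = 48.938 kips/bolt; interior L_c = 3 − 1.125 = 1.875, R_n = 48.938 kips/bolt. φR_n = 0.75 × (1×48.938 + 4×48.938) = 183.5 kips.
Governing: min(400.6, 183.5) = 183.5 kips → bearing.

183.5 kips (bearing governs)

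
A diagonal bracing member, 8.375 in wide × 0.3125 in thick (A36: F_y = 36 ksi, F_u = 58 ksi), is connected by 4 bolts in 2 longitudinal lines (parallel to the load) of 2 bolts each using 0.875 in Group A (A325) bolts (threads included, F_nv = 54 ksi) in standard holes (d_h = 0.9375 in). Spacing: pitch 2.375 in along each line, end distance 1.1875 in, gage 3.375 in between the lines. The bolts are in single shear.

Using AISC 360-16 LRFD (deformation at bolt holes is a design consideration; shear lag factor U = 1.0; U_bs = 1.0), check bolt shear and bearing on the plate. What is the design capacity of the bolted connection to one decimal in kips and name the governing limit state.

Bolt shear: A_b = π(0.875)²/4 = 0.60132 in². φR_n = 0.75 × 54 × 0.60132 × 4 × 1 = 97.4 kips.
Bearing (0.3125 in plate, F_u = 58 ksi): end bolts L_c = 1.1875 − 0.9375/2 = 0.71875, R_n = min(1.2×0.71875×0.3125×58, 2.4×0.875×0.3125×58) = 15.633 kips/bolt; interior L_c = 2.375 − 0.9375 = 1.4375, R_n = 31.266 kips/bolt. φR_n = 0.75 × (2×15.633 + 2×31.266) = 70.3 kips.
Governing: min(97.4, 70.3) = 70.3 kips → bearing.

70.3 kips (bearing governs)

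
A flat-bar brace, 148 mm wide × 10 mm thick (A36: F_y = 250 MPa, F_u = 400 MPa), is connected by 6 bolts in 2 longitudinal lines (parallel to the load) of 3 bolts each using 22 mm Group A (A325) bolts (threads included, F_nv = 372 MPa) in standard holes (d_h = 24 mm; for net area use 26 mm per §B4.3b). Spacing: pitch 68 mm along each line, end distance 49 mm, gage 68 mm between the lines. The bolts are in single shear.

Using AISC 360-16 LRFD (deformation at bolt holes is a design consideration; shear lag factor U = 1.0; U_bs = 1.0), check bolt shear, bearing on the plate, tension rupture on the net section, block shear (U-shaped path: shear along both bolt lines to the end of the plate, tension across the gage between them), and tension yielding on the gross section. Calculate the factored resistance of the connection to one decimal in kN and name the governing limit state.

288.0 kN (net-section rupture governs)

Bolt shear: A_b = π(22)²/4 = 380.13 mm². φR_n = 0.75 × 372 × 380.13 × 6 × 1 = 636.3 kN.
Bearing (10 mm plate, F_u = 400 MPa): end bolts L_c = 49 − 24/2 = 37, R_n = min(1.2×37×10×400, 2.4×22×10×400) = 177.6 kN/bolt; interior L_c = 68 − 24 = 44, R_n = 211.2 kN/bolt. φR_n = 0.75 × (2×177.6 + 4×211.2) = 900.0 kN.
Tension rupture (net): A_n = (148 − 2×26)×10 = 960 mm² (U = 1.0, A_e = A_n). φR_n = 0.75 × 400 × 960 = 288.0 kN.
Block shear: shear path 2×[49+2×68] = 2×185 mm, A_gv = 3700, A_nv = 2×(185 − 2.5×26)×10 = 2400 mm²; tension across gage: (68 − 1×26)×10 = 420 mm². R_n = min(0.6×400×2400, 0.6×250×3700) + 1.0×400×420 = min(576, 555) + 168 = 723 kN. φR_n = 0.75 × 723 = 542.3 kN.
Tension yield (gross): A_g = 148×10 = 1480 mm². φR_n = 0.90 × 250 × 1480 = 333.0 kN.
Governing: min(636.3, 900.0, 288.0, 542.3, 333.0) = 288.0 kN → net-section rupture.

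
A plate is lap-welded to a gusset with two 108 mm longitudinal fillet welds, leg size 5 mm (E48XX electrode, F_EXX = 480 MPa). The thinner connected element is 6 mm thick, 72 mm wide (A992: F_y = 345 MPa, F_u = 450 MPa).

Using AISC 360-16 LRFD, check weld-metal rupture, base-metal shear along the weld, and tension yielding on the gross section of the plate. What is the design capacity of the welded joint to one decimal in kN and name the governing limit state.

134.1 kN (gross-section yield governs)

Weld metal: throat = 0.707×5 = 3.535 mm, L = 2×108 = 216 mm. φR_n = 0.75 × 0.6 × 480 × 3.535 × 216 = 164.9 kN.
Base metal shear (6 mm plate): yield φR_n = 1.0×0.6×345×6×216 = 268.3 kN; rupture φR_n = 0.75×0.6×450×6×216 = 262.4 kN; take 262.4 kN (rupture).
Tension yield (gross): A_g = 72×6 = 432 mm². φR_n = 0.90 × 345 × 432 = 134.1 kN.
Governing: min(164.9, 262.4, 134.1) = 134.1 kN → gross-section yield.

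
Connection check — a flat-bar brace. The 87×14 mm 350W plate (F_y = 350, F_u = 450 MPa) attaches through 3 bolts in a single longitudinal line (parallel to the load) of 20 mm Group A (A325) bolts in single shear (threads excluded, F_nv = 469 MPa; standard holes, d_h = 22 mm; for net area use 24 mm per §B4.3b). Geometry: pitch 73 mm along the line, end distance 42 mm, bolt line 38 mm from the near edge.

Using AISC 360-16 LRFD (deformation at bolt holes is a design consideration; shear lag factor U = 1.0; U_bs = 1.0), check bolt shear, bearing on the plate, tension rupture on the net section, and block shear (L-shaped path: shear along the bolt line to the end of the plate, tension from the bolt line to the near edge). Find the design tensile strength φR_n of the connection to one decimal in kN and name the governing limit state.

297.7 kN (net-section rupture governs)

Bolt shear: A_b = π(20)²/4 = 314.16 mm². φR_n = 0.75 × 469 × 314.16 × 3 × 1 = 331.5 kN.
Bearing (14 mm plate, F_u = 450 MPa): end bolts L_c = 42 − 22/2 = 31, R_n = min(1.2×31×14×450, 2.4×20×14×450) = 234.36 kN/bolt; interior L_c = 73 − 22 = 51, R_n = 302.4 kN/bolt. φR_n = 0.75 × (1×234.36 + 2×302.4) = 629.4 kN.
Tension rupture (net): A_n = (87 − 1×24)×14 = 882 mm² (U = 1.0, A_e = A_n). φR_n = 0.75 × 450 × 882 = 297.7 kN.
Block shear: shear path 1×[42+2×73] = 1×188 mm, A_gv = 2632, A_nv = 1×(188 − 2.5×24)×14 = 1792 mm²; tension to near edge: (38 − 0.5×24)×14 = 364 mm². R_n = min(0.6×450×1792, 0.6×350×2632) + 1.0×450×364 = min(483.84, 552.72) + 163.8 = 647.64 kN. φR_n = 0.75 × 647.64 = 485.7 kN.
Governing: min(331.5, 629.4, 297.7, 485.7) = 297.7 kN → net-section rupture.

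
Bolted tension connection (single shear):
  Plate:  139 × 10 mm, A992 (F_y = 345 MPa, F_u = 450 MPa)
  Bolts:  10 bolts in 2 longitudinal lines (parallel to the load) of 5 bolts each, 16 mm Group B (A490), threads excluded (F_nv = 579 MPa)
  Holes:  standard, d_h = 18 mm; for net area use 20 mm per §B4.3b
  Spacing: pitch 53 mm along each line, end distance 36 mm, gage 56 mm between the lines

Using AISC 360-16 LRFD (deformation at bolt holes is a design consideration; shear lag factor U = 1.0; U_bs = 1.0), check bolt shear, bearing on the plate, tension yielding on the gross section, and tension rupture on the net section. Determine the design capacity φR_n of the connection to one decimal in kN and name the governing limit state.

334.1 kN (net-section rupture governs)

Bolt shear: A_b = π(16)²/4 = 201.06 mm². φR_n = 0.75 × 579 × 201.06 × 10 × 1 = 873.1 kN.
Bearing (10 mm plate, F_u = 450 MPa): end bolts L_c = 36 − 18/2 = 27, R_n = min(1.2×27×10×450, 2.4×16×10×450) = 145.8 kN/bolt; interior L_c = 53 − 18 = 35, R_n = 172.8 kN/bolt. φR_n = 0.75 × (2×145.8 + 8×172.8) = 1255.5 kN.
Tension yield (gross): A_g = 139×10 = 1390 mm². φR_n = 0.90 × 345 × 1390 = 431.6 kN.
Tension rupture (net): A_n = (139 − 2×20)×10 = 990 mm² (U = 1.0, A_e = A_n). φR_n = 0.75 × 450 × 990 = 334.1 kN.
Governing: min(873.1, 1255.5, 431.6, 334.1) = 334.1 kN → net-section rupture.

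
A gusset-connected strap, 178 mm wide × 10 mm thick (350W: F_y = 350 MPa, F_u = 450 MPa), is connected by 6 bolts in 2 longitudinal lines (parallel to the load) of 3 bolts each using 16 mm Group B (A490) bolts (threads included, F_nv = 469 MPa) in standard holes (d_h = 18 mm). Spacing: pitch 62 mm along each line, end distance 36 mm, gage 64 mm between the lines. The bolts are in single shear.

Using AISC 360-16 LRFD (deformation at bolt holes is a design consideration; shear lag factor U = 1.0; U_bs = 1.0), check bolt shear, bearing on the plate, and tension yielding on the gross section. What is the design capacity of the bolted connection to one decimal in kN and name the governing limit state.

Bolt shear: A_b = π(16)²/4 = 201.06 mm². φR_n = 0.75 × 469 × 201.06 × 6 × 1 = 424.3 kN.
Bearing (10 mm plate, F_u = 450 MPa): end bolts L_c = 36 − 18/2 = 27, R_n = min(1.2×27×10×450, 2.4×16×10×450) = 145.8 kN/bolt; interior L_c = 62 − 18 = 44, R_n = 172.8 kN/bolt. φR_n = 0.75 × (2×145.8 + 4×172.8) = 737.1 kN.
Tension yield (gross): A_g = 178×10 = 1780 mm². φR_n = 0.90 × 350 × 1780 = 560.7 kN.
Governing: min(424.3, 737.1, 560.7) = 424.3 kN → bolt shear.

424.3 kN (bolt shear governs)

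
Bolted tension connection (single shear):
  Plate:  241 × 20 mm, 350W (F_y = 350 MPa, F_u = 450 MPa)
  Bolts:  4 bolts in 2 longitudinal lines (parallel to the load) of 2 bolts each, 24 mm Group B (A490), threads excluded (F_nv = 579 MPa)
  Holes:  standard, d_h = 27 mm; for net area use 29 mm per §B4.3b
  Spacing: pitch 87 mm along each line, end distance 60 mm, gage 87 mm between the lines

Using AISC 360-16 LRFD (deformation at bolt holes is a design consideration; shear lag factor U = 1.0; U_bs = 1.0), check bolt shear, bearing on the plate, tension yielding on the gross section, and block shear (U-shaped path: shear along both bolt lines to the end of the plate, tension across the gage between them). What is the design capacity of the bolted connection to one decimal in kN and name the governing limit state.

785.8 kN (bolt shear governs)

Bolt shear: A_b = π(24)²/4 = 452.39 mm². φR_n = 0.75 × 579 × 452.39 × 4 × 1 = 785.8 kN.
Bearing (20 mm plate, F_u = 450 MPa): end bolts L_c = 60 − 27/2 = 46.5, R_n = min(1.2×46.5×20×450, 2.4×24×20×450) = 502.2 kN/bolt; interior L_c = 87 − 27 = 60, R_n = 518.4 kN/bolt. φR_n = 0.75 × (2×502.2 + 2×518.4) = 1530.9 kN.
Tension yield (gross): A_g = 241×20 = 4820 mm². φR_n = 0.90 × 350 × 4820 = 1518.3 kN.
Block shear: shear path 2×[60+1×87] = 2×147 mm, A_gv = 5880, A_nv = 2×(147 − 1.5×29)×20 = 4140 mm²; tension across gage: (87 − 1×29)×20 = 1160 mm². R_n = min(0.6×450×4140, 0.6×350×5880) + 1.0×450×1160 = min(1117.8, 1234.8) + 522 = 1639.8 kN. φR_n = 0.75 × 1639.8 = 1229.9 kN.
Governing: min(785.8, 1530.9, 1518.3, 1229.9) = 785.8 kN → bolt shear.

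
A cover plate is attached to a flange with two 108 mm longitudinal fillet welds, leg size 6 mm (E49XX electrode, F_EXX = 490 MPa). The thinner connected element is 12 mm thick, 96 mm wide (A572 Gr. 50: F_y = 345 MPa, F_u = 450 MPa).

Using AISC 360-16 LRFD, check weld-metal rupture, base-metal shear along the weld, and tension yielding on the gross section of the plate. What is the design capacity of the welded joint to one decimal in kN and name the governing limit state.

Weld metal: throat = 0.707×6 = 4.242 mm, L = 2×108 = 216 mm. φR_n = 0.75 × 0.6 × 490 × 4.242 × 216 = 202.0 kN.
Base metal shear (12 mm plate): yield φR_n = 1.0×0.6×345×12×216 = 536.5 kN; rupture φR_n = 0.75×0.6×450×12×216 = 524.9 kN; take 524.9 kN (rupture).
Tension yield (gross): A_g = 96×12 = 1152 mm². φR_n = 0.90 × 345 × 1152 = 357.7 kN.
Governing: min(202.0, 524.9, 357.7) = 202.0 kN → weld metal.

202.0 kN (weld metal governs)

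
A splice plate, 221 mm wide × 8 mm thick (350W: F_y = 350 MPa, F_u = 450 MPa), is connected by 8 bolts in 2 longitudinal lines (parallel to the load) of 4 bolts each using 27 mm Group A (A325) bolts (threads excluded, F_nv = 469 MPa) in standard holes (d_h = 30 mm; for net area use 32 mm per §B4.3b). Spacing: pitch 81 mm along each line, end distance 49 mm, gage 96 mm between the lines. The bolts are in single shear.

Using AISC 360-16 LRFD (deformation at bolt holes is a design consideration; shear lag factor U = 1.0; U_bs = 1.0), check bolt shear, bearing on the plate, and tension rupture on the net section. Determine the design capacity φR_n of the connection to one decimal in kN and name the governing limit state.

Bolt shear: A_b = π(27)²/4 = 572.56 mm². φR_n = 0.75 × 469 × 572.56 × 8 × 1 = 1611.2 kN.
Bearing (8 mm plate, F_u = 450 MPa): end bolts L_c = 49 − 30/2 = 34, R_n = min(1.2×34×8×450, 2.4×27×8×450) = 146.88 kN/bolt; interior L_c = 81 − 30 = 51, R_n = 220.32 kN/bolt. φR_n = 0.75 × (2×146.88 + 6×220.32) = 1211.8 kN.
Tension rupture (net): A_n = (221 − 2×32)×8 = 1256 mm² (U = 1.0, A_e = A_n). φR_n = 0.75 × 450 × 1256 = 423.9 kN.
Governing: min(1611.2, 1211.8, 423.9) = 423.9 kN → net-section rupture.

423.9 kN (net-section rupture governs)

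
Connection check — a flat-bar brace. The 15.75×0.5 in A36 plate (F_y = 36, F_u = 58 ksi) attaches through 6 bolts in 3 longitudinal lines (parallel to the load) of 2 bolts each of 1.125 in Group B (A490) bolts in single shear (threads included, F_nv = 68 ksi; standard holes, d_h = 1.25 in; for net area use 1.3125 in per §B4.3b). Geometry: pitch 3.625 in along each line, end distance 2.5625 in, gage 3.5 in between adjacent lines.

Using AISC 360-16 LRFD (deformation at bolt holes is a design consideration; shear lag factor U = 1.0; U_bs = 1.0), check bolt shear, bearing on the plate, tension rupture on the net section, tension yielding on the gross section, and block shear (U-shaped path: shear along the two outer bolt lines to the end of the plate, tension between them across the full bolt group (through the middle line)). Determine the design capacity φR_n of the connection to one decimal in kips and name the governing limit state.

195.4 kips (block shear governs)

Bolt shear: A_b = π(1.125)²/4 = 0.99402 in². φR_n = 0.75 × 68 × 0.99402 × 6 × 1 = 304.2 kips.
Bearing (0.5 in plate, F_u = 58 ksi): end bolts L_c = 2.5625 − 1.25/2 = 1.9375, R_n = min(1.2×1.9375×0.5×58, 2.4×1.125×0.5×58) = 67.425 kips/bolt; interior L_c = 3.625 − 1.25 = 2.375, R_n = 78.3 kips/bolt. φR_n = 0.75 × (3×67.425 + 3×78.3) = 327.9 kips.
Tension rupture (net): A_n = (15.75 − 3×1.3125)×0.5 = 5.9063 in² (U = 1.0, A_e = A_n). φR_n = 0.75 × 58 × 5.9063 = 256.9 kips.
Tension yield (gross): A_g = 15.75×0.5 = 7.875 in². φR_n = 0.90 × 36 × 7.875 = 255.2 kips.
Block shear: shear path 2×[2.5625+1×3.625] = 2×6.1875 in, A_gv = 6.1875, A_nv = 2×(6.1875 − 1.5×1.3125)×0.5 = 4.2188 in²; tension across gage: (7 − 2×1.3125)×0.5 = 2.1875 in². R_n = min(0.6×58×4.2188, 0.6×36×6.1875) + 1.0×58×2.1875 = min(146.81, 133.65) + 126.88 = 260.53 kips. φR_n = 0.75 × 260.53 = 195.4 kips.
Governing: min(304.2, 327.9, 256.9, 255.2, 195.4) = 195.4 kips → block shear.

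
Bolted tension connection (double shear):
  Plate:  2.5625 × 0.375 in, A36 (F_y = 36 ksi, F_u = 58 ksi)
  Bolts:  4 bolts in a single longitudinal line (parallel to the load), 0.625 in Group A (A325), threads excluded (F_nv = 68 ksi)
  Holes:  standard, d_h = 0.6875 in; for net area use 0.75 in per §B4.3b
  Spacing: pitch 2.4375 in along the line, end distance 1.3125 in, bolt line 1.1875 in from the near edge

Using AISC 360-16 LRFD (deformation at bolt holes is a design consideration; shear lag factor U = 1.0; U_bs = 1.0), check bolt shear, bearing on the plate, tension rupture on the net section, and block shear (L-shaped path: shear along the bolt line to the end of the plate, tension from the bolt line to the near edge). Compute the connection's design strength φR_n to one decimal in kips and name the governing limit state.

29.6 kips (net-section rupture governs)

Bolt shear: A_b = π(0.625)²/4 = 0.3068 in². φR_n = 0.75 × 68 × 0.3068 × 4 × 2 = 125.2 kips.
Bearing (0.375 in plate, F_u = 58 ksi): end bolts L_c = 1.3125 − 0.6875/2 = 0.96875, R_n = min(1.2×0.96875×0.375×58, 2.4×0.625×0.375×58) = 25.284 kips/bolt; interior L_c = 2.4375 − 0.6875 = 1.75, R_n = 32.625 kips/bolt. φR_n = 0.75 × (1×25.284 + 3×32.625) = 92.4 kips.
Tension rupture (net): A_n = (2.5625 − 1×0.75)×0.375 = 0.67969 in² (U = 1.0, A_e = A_n). φR_n = 0.75 × 58 × 0.67969 = 29.6 kips.
Block shear: shear path 1×[1.3125+3×2.4375] = 1×8.625 in, A_gv = 3.2344, A_nv = 1×(8.625 − 3.5×0.75)×0.375 = 2.25 in²; tension to near edge: (1.1875 − 0.5×0.75)×0.375 = 0.30469 in². R_n = min(0.6×58×2.25, 0.6×36×3.2344) + 1.0×58×0.30469 = min(78.3, 69.863) + 17.672 = 87.535 kips. φR_n = 0.75 × 87.535 = 65.7 kips.
Governing: min(125.2, 92.4, 29.6, 65.7) = 29.6 kips → net-section rupture.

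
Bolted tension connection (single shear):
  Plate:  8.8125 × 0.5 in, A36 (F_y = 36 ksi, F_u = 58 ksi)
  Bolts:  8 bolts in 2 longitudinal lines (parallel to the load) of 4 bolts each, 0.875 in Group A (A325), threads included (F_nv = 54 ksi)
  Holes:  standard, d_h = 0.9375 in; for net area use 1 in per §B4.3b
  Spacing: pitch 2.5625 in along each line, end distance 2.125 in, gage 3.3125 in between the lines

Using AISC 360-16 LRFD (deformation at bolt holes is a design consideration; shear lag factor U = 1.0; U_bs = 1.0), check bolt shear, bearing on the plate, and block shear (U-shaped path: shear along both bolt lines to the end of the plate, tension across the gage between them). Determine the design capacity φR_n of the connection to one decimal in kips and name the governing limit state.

194.8 kips (bolt shear governs)

Bolt shear: A_b = π(0.875)²/4 = 0.60132 in². φR_n = 0.75 × 54 × 0.60132 × 8 × 1 = 194.8 kips.
Bearing (0.5 in plate, F_u = 58 ksi): end bolts L_c = 2.125 − 0.9375/2 = 1.65625, R_n = min(1.2×1.65625×0.5×58, 2.4×0.875×0.5×58) = 57.638 kips/bolt; interior L_c = 2.5625 − 0.9375 = 1.625, R_n = 56.55 kips/bolt. φR_n = 0.75 × (2×57.638 + 6×56.55) = 340.9 kips.
Block shear: shear path 2×[2.125+3×2.5625] = 2×9.8125 in, A_gv = 9.8125, A_nv = 2×(9.8125 − 3.5×1)×0.5 = 6.3125 in²; tension across gage: (3.3125 − 1×1)×0.5 = 1.1563 in². R_n = min(0.6×58×6.3125, 0.6×36×9.8125) + 1.0×58×1.1563 = min(219.68, 211.95) + 67.065 = 279.02 kips. φR_n = 0.75 × 279.02 = 209.3 kips.
Governing: min(194.8, 340.9, 209.3) = 194.8 kips → bolt shear.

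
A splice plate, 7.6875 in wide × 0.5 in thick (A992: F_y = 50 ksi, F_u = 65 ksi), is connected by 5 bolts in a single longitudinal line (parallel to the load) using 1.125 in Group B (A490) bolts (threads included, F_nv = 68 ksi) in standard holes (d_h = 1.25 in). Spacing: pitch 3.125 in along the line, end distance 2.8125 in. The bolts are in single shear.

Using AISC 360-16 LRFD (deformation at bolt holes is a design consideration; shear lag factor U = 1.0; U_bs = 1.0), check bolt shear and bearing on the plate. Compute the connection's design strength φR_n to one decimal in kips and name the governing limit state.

Bolt shear: A_b = π(1.125)²/4 = 0.99402 in². φR_n = 0.75 × 68 × 0.99402 × 5 × 1 = 253.5 kips.
Bearing (0.5 in plate, F_u = 65 ksi): end bolts L_c = 2.8125 − 1.25/2 = 2.1875, R_n = min(1.2×2.1875×0.5×65, 2.4×1.125×0.5×65) = 85.313 kips/bolt; interior L_c = 3.125 − 1.25 = 1.875, R_n = 73.125 kips/bolt. φR_n = 0.75 × (1×85.313 + 4×73.125) = 283.4 kips.
Governing: min(253.5, 283.4) = 253.5 kips → bolt shear.

253.5 kips (bolt shear governs)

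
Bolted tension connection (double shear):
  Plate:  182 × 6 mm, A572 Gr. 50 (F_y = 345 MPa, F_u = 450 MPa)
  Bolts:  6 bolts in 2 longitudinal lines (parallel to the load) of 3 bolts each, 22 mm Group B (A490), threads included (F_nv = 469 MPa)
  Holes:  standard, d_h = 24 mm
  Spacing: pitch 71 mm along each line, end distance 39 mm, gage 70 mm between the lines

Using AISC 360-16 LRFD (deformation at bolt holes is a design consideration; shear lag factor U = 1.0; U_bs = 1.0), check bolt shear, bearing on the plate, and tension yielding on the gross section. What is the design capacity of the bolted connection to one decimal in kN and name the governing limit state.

339.1 kN (gross-section yield governs)

Bolt shear: A_b = π(22)²/4 = 380.13 mm². φR_n = 0.75 × 469 × 380.13 × 6 × 2 = 1604.5 kN.
Bearing (6 mm plate, F_u = 450 MPa): end bolts L_c = 39 − 24/2 = 27, R_n = min(1.2×27×6×450, 2.4×22×6×450) = 87.48 kN/bolt; interior L_c = 71 − 24 = 47, R_n = 142.56 kN/bolt. φR_n = 0.75 × (2×87.48 + 4×142.56) = 558.9 kN.
Tension yield (gross): A_g = 182×6 = 1092 mm². φR_n = 0.90 × 345 × 1092 = 339.1 kN.
Governing: min(1604.5, 558.9, 339.1) = 339.1 kN → gross-section yield.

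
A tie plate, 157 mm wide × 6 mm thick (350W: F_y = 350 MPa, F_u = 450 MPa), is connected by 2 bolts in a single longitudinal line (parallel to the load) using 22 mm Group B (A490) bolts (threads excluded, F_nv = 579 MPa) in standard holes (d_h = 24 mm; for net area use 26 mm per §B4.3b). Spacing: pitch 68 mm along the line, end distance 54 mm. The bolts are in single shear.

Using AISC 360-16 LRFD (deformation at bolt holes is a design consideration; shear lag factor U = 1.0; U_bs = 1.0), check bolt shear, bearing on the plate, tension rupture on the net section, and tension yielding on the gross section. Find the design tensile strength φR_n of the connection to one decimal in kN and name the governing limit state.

Bolt shear: A_b = π(22)²/4 = 380.13 mm². φR_n = 0.75 × 579 × 380.13 × 2 × 1 = 330.1 kN.
Bearing (6 mm plate, F_u = 450 MPa): end bolts L_c = 54 − 24/2 = 42, R_n = min(1.2×42×6×450, 2.4×22×6×450) = 136.08 kN/bolt; interior L_c = 68 − 24 = 44, R_n = 142.56 kN/bolt. φR_n = 0.75 × (1×136.08 + 1×142.56) = 209.0 kN.
Tension rupture (net): A_n = (157 − 1×26)×6 = 786 mm² (U = 1.0, A_e = A_n). φR_n = 0.75 × 450 × 786 = 265.3 kN.
Tension yield (gross): A_g = 157×6 = 942 mm². φR_n = 0.90 × 350 × 942 = 296.7 kN.
Governing: min(330.1, 209.0, 265.3, 296.7) = 209.0 kN → bearing.

209.0 kN (bearing governs)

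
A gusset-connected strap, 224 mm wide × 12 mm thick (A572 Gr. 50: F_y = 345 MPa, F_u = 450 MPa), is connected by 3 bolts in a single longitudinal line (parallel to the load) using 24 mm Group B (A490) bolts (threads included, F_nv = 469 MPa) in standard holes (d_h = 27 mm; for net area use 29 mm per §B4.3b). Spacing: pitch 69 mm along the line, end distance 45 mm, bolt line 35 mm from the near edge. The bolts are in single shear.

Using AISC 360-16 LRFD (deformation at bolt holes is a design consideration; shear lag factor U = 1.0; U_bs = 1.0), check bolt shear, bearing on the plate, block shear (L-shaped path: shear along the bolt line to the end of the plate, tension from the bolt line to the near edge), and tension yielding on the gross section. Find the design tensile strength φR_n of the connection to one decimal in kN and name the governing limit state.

351.5 kN (block shear governs)

Bolt shear: A_b = π(24)²/4 = 452.39 mm². φR_n = 0.75 × 469 × 452.39 × 3 × 1 = 477.4 kN.
Bearing (12 mm plate, F_u = 450 MPa): end bolts L_c = 45 − 27/2 = 31.5, R_n = min(1.2×31.5×12×450, 2.4×24×12×450) = 204.12 kN/bolt; interior L_c = 69 − 27 = 42, R_n = 272.16 kN/bolt. φR_n = 0.75 × (1×204.12 + 2×272.16) = 561.3 kN.
Block shear: shear path 1×[45+2×69] = 1×183 mm, A_gv = 2196, A_nv = 1×(183 − 2.5×29)×12 = 1326 mm²; tension to near edge: (35 − 0.5×29)×12 = 246 mm². R_n = min(0.6×450×1326, 0.6×345×2196) + 1.0×450×246 = min(358.02, 454.57) + 110.7 = 468.72 kN. φR_n = 0.75 × 468.72 = 351.5 kN.
Tension yield (gross): A_g = 224×12 = 2688 mm². φR_n = 0.90 × 345 × 2688 = 834.6 kN.
Governing: min(477.4, 561.3, 351.5, 834.6) = 351.5 kN → block shear.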